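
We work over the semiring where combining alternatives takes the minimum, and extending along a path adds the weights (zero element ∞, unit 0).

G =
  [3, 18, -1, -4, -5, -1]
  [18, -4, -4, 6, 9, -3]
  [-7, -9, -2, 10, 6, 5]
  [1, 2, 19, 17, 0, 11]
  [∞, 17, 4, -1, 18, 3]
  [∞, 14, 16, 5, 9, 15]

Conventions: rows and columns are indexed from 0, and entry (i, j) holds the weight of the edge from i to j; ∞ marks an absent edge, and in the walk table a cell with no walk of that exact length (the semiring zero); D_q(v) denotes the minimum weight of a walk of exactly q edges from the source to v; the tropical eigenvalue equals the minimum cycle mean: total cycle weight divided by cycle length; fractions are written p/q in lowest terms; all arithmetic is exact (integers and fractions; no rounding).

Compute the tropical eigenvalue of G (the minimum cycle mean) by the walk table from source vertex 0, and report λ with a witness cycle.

q=0: [0, ∞, ∞, ∞, ∞, ∞]
q=1: [3, 18, -1, -4, -5, -1]
q=2: [-8, -10, -3, -6, -4, -2]
q=3: [-10, -14, -14, -12, -13, -13]
q=4: [-21, -23, -18, -14, -15, -17]
q=5: [-25, -27, -27, -25, -26, -26]
q=6: [-34, -36, -31, -29, -30, -30]
Optimal cycle mean attained by: cycle 1->2->1, total (-4) + (-9), length 2.
Answer: λ = -13/2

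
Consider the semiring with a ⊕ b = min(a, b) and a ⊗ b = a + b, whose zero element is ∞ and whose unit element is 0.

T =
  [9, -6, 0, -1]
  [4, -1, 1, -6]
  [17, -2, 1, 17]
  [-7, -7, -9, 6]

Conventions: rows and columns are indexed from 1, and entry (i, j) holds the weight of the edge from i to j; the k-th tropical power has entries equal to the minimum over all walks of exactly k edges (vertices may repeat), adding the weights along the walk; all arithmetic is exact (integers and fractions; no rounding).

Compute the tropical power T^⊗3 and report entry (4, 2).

T^⊗2:
  [-8, -8, -10, -12]
  [-13, -13, -15, -7]
  [2, -3, -1, -8]
  [-3, -13, -8, -13]
T^⊗3:
  [-19, -19, -21, -14]
  [-14, -19, -16, -19]
  [-15, -15, -17, -9]
  [-20, -20, -22, -19]
Key observation: the optimum is the walk 4->2->4->2, with weight (-7) + (-6) + (-7) = -20.
Optimal value attained by: walk 4->2->4->2.
Answer: (T^⊗3)[4][2] = -20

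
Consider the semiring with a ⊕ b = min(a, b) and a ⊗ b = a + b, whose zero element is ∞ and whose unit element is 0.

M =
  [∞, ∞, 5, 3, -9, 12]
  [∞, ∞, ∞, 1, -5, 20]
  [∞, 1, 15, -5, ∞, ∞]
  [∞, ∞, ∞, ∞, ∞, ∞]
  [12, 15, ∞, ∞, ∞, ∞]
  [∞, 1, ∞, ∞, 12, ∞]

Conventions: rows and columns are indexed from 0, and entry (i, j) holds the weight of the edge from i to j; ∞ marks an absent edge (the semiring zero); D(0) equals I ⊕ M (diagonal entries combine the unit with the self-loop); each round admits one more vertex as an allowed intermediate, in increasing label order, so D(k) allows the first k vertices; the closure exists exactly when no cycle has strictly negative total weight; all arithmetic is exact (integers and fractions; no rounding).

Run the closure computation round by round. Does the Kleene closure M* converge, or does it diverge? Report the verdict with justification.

D(0):
  [0, ∞, 5, 3, -9, 12]
  [∞, 0, ∞, 1, -5, 20]
  [∞, 1, 0, -5, ∞, ∞]
  [∞, ∞, ∞, 0, ∞, ∞]
  [12, 15, ∞, ∞, 0, ∞]
  [∞, 1, ∞, ∞, 12, 0]
D(1):
  [0, ∞, 5, 3, -9, 12]
  [∞, 0, ∞, 1, -5, 20]
  [∞, 1, 0, -5, ∞, ∞]
  [∞, ∞, ∞, 0, ∞, ∞]
  [12, 15, 17, 15, 0, 24]
  [∞, 1, ∞, ∞, 12, 0]
D(2):
  [0, ∞, 5, 3, -9, 12]
  [∞, 0, ∞, 1, -5, 20]
  [∞, 1, 0, -5, -4, 21]
  [∞, ∞, ∞, 0, ∞, ∞]
  [12, 15, 17, 15, 0, 24]
  [∞, 1, ∞, 2, -4, 0]
D(3):
  [0, 6, 5, 0, -9, 12]
  [∞, 0, ∞, 1, -5, 20]
  [∞, 1, 0, -5, -4, 21]
  [∞, ∞, ∞, 0, ∞, ∞]
  [12, 15, 17, 12, 0, 24]
  [∞, 1, ∞, 2, -4, 0]
D(4):
  [0, 6, 5, 0, -9, 12]
  [∞, 0, ∞, 1, -5, 20]
  [∞, 1, 0, -5, -4, 21]
  [∞, ∞, ∞, 0, ∞, ∞]
  [12, 15, 17, 12, 0, 24]
  [∞, 1, ∞, 2, -4, 0]
D(5):
  [0, 6, 5, 0, -9, 12]
  [7, 0, 12, 1, -5, 19]
  [8, 1, 0, -5, -4, 20]
  [∞, ∞, ∞, 0, ∞, ∞]
  [12, 15, 17, 12, 0, 24]
  [8, 1, 13, 2, -4, 0]
D(6):
  [0, 6, 5, 0, -9, 12]
  [7, 0, 12, 1, -5, 19]
  [8, 1, 0, -5, -4, 20]
  [∞, ∞, ∞, 0, ∞, ∞]
  [12, 15, 17, 12, 0, 24]
  [8, 1, 13, 2, -4, 0]
Key observation: every diagonal entry stays at the unit through all rounds, so no improving cycle exists.
Answer: CONVERGES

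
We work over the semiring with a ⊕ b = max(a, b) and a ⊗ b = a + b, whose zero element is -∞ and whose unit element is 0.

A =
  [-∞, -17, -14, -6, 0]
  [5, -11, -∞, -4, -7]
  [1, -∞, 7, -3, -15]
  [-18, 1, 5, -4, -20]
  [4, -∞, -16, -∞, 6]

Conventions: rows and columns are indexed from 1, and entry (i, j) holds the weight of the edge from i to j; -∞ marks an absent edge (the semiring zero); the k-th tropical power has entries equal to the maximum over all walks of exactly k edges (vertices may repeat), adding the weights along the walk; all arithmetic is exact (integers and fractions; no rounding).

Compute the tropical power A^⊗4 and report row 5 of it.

A^⊗2:
  [4, -5, -1, -10, 6]
  [-3, -3, 1, -1, 5]
  [8, -2, 14, 4, 1]
  [6, -3, 12, 2, -6]
  [10, -13, -9, -2, 12]
A^⊗3:
  [10, -9, 6, -2, 12]
  [9, 0, 8, -2, 11]
  [15, 5, 21, 11, 8]
  [13, 3, 19, 9, 6]
  [16, -1, 3, 4, 18]
A^⊗4:
  [16, -1, 13, 4, 18]
  [15, -1, 15, 5, 17]
  [22, 12, 28, 18, 15]
  [20, 10, 26, 16, 13]
  [22, 5, 10, 10, 24]
Answer: row 5 of A^⊗4 = [22, 5, 10, 10, 24]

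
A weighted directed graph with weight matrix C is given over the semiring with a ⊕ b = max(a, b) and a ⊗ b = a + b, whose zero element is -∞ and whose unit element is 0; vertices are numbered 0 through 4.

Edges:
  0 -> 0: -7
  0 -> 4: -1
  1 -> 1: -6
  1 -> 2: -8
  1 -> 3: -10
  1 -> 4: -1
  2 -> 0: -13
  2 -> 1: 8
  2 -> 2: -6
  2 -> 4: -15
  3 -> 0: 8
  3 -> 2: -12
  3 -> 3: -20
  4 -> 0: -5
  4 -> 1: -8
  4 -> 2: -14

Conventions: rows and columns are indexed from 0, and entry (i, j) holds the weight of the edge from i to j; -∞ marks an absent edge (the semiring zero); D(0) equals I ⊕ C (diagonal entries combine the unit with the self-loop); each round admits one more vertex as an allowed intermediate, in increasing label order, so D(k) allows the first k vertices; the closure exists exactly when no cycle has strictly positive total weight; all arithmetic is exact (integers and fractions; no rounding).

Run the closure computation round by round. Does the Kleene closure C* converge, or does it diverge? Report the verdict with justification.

D(0):
  [0, -∞, -∞, -∞, -1]
  [-∞, 0, -8, -10, -1]
  [-13, 8, 0, -∞, -15]
  [8, -∞, -12, 0, -∞]
  [-5, -8, -14, -∞, 0]
D(1):
  [0, -∞, -∞, -∞, -1]
  [-∞, 0, -8, -10, -1]
  [-13, 8, 0, -∞, -14]
  [8, -∞, -12, 0, 7]
  [-5, -8, -14, -∞, 0]
D(2):
  [0, -∞, -∞, -∞, -1]
  [-∞, 0, -8, -10, -1]
  [-13, 8, 0, -2, 7]
  [8, -∞, -12, 0, 7]
  [-5, -8, -14, -18, 0]
D(3):
  [0, -∞, -∞, -∞, -1]
  [-21, 0, -8, -10, -1]
  [-13, 8, 0, -2, 7]
  [8, -4, -12, 0, 7]
  [-5, -6, -14, -16, 0]
D(4):
  [0, -∞, -∞, -∞, -1]
  [-2, 0, -8, -10, -1]
  [6, 8, 0, -2, 7]
  [8, -4, -12, 0, 7]
  [-5, -6, -14, -16, 0]
D(5):
  [0, -7, -15, -17, -1]
  [-2, 0, -8, -10, -1]
  [6, 8, 0, -2, 7]
  [8, 1, -7, 0, 7]
  [-5, -6, -14, -16, 0]
Key observation: every diagonal entry stays at the unit through all rounds, so no improving cycle exists.
Answer: CONVERGES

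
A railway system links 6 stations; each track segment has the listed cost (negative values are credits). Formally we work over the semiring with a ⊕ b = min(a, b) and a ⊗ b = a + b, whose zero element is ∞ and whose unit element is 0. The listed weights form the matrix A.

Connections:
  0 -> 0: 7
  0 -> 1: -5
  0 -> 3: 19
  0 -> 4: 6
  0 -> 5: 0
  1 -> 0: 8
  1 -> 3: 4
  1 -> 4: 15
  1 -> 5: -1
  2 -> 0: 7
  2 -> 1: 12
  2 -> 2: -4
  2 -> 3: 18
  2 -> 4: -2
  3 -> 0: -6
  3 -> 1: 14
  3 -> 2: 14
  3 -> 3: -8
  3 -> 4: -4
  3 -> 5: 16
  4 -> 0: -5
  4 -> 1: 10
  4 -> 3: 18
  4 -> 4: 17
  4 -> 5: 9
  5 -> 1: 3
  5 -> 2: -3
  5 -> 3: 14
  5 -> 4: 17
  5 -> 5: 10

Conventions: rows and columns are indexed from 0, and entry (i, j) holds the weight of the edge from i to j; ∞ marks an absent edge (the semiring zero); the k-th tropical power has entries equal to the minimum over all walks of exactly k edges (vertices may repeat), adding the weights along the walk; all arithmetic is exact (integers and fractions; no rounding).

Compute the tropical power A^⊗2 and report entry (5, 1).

A^⊗2:
  [1, 2, -3, -1, 10, -6]
  [-2, 2, -4, -4, 0, 8]
  [-7, 2, -8, 10, -6, 7]
  [-14, -11, 6, -16, -12, -6]
  [2, -10, 6, 10, 1, -5]
  [4, 9, -7, 6, -5, 2]
Key observation: the optimum is the walk 5->2->1, with weight (-3) + 12 = 9.
Optimal value attained by: walk 5->2->1.
Answer: (A^⊗2)[5][1] = 9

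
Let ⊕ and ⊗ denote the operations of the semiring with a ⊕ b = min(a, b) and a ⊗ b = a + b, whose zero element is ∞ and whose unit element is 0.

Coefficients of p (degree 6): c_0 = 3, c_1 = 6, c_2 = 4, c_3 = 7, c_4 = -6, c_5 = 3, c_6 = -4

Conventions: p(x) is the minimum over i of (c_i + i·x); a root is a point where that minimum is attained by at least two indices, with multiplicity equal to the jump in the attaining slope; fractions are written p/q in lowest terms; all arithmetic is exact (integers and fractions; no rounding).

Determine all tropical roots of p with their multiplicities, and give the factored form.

hull edge (i=0, c=3) to (i=4, c=-6): slope -9/4, span 4
hull edge (i=4, c=-6) to (i=6, c=-4): slope 1, span 2
Factored form: p(x) = -4 ⊗ (x ⊕ (-1)) ⊗ (x ⊕ (-1)) ⊗ (x ⊕ 9/4) ⊗ (x ⊕ 9/4) ⊗ (x ⊕ 9/4) ⊗ (x ⊕ 9/4)
Answer: roots = -1 (mult 2), 9/4 (mult 4)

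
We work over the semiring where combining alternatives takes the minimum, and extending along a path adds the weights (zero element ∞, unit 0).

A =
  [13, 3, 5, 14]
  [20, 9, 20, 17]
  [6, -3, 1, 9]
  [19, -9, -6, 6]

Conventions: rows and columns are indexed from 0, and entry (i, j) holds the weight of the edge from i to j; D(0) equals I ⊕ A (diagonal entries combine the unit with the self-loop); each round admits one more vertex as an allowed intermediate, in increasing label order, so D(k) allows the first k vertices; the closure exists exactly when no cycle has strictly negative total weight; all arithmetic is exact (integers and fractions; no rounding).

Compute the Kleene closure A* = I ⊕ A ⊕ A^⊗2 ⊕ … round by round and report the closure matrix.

D(0):
  [0, 3, 5, 14]
  [20, 0, 20, 17]
  [6, -3, 0, 9]
  [19, -9, -6, 0]
D(1):
  [0, 3, 5, 14]
  [20, 0, 20, 17]
  [6, -3, 0, 9]
  [19, -9, -6, 0]
D(2):
  [0, 3, 5, 14]
  [20, 0, 20, 17]
  [6, -3, 0, 9]
  [11, -9, -6, 0]
D(3):
  [0, 2, 5, 14]
  [20, 0, 20, 17]
  [6, -3, 0, 9]
  [0, -9, -6, 0]
D(4):
  [0, 2, 5, 14]
  [17, 0, 11, 17]
  [6, -3, 0, 9]
  [0, -9, -6, 0]
Answer: A* = [[0, 2, 5, 14], [17, 0, 11, 17], [6, -3, 0, 9], [0, -9, -6, 0]]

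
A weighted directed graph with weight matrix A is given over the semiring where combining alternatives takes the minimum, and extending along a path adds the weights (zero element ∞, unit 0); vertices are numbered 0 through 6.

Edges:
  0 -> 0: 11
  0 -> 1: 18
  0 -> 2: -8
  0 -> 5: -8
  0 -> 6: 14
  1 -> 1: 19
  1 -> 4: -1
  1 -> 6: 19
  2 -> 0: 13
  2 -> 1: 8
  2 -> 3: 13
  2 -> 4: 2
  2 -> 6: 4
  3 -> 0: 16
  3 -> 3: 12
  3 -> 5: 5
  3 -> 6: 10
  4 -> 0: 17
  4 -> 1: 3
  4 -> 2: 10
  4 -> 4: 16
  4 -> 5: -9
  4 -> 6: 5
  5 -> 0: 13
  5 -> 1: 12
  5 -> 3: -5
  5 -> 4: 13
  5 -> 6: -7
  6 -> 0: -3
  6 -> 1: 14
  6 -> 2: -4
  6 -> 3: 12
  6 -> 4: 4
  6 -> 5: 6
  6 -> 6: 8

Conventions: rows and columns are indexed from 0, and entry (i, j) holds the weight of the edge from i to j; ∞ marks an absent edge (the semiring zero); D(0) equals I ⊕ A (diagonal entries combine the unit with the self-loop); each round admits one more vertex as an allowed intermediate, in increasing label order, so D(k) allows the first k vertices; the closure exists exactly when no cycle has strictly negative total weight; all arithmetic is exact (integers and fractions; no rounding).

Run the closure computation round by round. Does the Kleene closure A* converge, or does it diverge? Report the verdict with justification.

D(0):
  [0, 18, -8, ∞, ∞, -8, 14]
  [∞, 0, ∞, ∞, -1, ∞, 19]
  [13, 8, 0, 13, 2, ∞, 4]
  [16, ∞, ∞, 0, ∞, 5, 10]
  [17, 3, 10, ∞, 0, -9, 5]
  [13, 12, ∞, -5, 13, 0, -7]
  [-3, 14, -4, 12, 4, 6, 0]
D(1):
  [0, 18, -8, ∞, ∞, -8, 14]
  [∞, 0, ∞, ∞, -1, ∞, 19]
  [13, 8, 0, 13, 2, 5, 4]
  [16, 34, 8, 0, ∞, 5, 10]
  [17, 3, 9, ∞, 0, -9, 5]
  [13, 12, 5, -5, 13, 0, -7]
  [-3, 14, -11, 12, 4, -11, 0]
D(2):
  [0, 18, -8, ∞, 17, -8, 14]
  [∞, 0, ∞, ∞, -1, ∞, 19]
  [13, 8, 0, 13, 2, 5, 4]
  [16, 34, 8, 0, 33, 5, 10]
  [17, 3, 9, ∞, 0, -9, 5]
  [13, 12, 5, -5, 11, 0, -7]
  [-3, 14, -11, 12, 4, -11, 0]
Detection: at round 3, diagonal entry (6, 6) turns strictly negative.
Key observation: the cycle 6->0->2->6 has total weight (-3) + (-8) + 4, which is strictly negative.
Answer: DIVERGES — negative cycle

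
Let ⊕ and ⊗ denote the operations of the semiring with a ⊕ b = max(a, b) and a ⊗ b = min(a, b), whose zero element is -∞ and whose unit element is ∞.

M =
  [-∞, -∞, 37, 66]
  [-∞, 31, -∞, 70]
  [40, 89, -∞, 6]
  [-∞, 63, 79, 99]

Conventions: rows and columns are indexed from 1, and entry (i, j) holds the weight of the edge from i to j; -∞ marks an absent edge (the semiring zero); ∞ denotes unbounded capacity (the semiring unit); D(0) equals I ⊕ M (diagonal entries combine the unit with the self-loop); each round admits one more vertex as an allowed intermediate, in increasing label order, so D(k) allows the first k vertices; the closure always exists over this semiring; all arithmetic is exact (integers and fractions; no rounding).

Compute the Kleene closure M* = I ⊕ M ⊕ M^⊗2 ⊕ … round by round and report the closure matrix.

D(0):
  [∞, -∞, 37, 66]
  [-∞, ∞, -∞, 70]
  [40, 89, ∞, 6]
  [-∞, 63, 79, ∞]
D(1):
  [∞, -∞, 37, 66]
  [-∞, ∞, -∞, 70]
  [40, 89, ∞, 40]
  [-∞, 63, 79, ∞]
D(2):
  [∞, -∞, 37, 66]
  [-∞, ∞, -∞, 70]
  [40, 89, ∞, 70]
  [-∞, 63, 79, ∞]
D(3):
  [∞, 37, 37, 66]
  [-∞, ∞, -∞, 70]
  [40, 89, ∞, 70]
  [40, 79, 79, ∞]
D(4):
  [∞, 66, 66, 66]
  [40, ∞, 70, 70]
  [40, 89, ∞, 70]
  [40, 79, 79, ∞]
Answer: M* = [[∞, 66, 66, 66], [40, ∞, 70, 70], [40, 89, ∞, 70], [40, 79, 79, ∞]]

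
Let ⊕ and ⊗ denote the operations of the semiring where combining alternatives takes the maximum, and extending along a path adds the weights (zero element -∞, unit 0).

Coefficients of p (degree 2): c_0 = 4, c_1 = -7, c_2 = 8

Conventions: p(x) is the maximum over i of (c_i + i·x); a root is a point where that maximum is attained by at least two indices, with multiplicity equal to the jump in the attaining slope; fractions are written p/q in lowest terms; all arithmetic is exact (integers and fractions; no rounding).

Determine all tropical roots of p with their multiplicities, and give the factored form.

hull edge (i=0, c=4) to (i=2, c=8): slope 2, span 2
Factored form: p(x) = 8 ⊗ (x ⊕ (-2)) ⊗ (x ⊕ (-2))
Answer: roots = -2 (mult 2)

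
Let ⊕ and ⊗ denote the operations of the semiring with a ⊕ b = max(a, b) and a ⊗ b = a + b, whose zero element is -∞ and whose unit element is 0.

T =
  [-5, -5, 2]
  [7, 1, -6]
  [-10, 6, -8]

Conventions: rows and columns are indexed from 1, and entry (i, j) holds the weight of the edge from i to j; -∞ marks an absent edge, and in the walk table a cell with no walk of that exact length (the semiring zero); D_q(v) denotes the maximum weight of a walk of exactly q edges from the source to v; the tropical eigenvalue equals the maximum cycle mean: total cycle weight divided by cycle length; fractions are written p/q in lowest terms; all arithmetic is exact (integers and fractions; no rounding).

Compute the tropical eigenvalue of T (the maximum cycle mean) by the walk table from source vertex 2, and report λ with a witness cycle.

q=0: [-∞, 0, -∞]
q=1: [7, 1, -6]
q=2: [8, 2, 9]
q=3: [9, 15, 10]
Optimal cycle mean attained by: cycle 1->3->2->1, total 2 + 6 + 7, length 3.
Answer: λ = 5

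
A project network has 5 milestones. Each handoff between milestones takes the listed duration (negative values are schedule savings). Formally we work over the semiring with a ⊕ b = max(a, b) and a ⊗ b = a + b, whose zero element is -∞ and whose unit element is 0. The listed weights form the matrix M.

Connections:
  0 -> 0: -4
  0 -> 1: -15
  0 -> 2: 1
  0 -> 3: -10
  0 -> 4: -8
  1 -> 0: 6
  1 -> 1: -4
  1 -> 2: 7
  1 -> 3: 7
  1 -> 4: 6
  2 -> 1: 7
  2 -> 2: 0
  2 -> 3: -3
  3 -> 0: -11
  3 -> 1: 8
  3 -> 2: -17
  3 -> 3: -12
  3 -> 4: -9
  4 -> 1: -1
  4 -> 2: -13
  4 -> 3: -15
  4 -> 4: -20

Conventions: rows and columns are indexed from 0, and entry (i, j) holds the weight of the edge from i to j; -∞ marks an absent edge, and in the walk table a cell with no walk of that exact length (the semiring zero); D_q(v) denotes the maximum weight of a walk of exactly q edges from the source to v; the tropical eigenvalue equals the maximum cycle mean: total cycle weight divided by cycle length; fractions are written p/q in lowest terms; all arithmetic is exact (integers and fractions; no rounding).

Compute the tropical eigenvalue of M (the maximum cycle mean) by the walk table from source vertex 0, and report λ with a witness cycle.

q=0: [0, -∞, -∞, -∞, -∞]
q=1: [-4, -15, 1, -10, -8]
q=2: [-8, 8, 1, -2, -9]
q=3: [14, 8, 15, 15, 14]
q=4: [14, 23, 15, 15, 14]
q=5: [29, 23, 30, 30, 29]
Optimal cycle mean attained by: cycle 1->3->1, total 7 + 8, length 2.
Answer: λ = 15/2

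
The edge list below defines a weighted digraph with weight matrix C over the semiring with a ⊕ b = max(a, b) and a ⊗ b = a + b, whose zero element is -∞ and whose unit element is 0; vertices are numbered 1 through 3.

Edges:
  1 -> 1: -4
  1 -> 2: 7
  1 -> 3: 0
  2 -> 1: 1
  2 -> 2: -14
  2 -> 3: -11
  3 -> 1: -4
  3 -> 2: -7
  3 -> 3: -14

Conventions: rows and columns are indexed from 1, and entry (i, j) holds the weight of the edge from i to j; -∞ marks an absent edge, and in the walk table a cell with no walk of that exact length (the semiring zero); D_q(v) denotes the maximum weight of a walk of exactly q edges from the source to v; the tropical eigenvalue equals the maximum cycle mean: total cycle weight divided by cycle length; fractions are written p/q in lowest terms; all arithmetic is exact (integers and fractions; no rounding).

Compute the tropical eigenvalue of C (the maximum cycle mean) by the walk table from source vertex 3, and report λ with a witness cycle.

q=0: [-∞, -∞, 0]
q=1: [-4, -7, -14]
q=2: [-6, 3, -4]
q=3: [4, 1, -6]
Optimal cycle mean attained by: cycle 1->2->1, total 7 + 1, length 2.
Answer: λ = 4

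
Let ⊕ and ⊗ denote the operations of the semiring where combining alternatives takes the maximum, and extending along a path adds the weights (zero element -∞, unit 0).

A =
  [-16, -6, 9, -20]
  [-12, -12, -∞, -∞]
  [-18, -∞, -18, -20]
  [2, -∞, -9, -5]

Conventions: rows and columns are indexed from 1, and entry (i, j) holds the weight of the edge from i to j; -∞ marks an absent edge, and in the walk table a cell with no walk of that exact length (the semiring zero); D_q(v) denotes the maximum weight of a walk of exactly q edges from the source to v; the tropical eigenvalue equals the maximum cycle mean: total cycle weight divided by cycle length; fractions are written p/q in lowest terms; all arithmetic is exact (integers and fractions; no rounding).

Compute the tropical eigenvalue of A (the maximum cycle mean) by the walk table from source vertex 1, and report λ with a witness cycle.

q=0: [0, -∞, -∞, -∞]
q=1: [-16, -6, 9, -20]
q=2: [-9, -18, -7, -11]
q=3: [-9, -15, 0, -16]
q=4: [-14, -15, 0, -20]
Optimal cycle mean attained by: cycle 1->3->4->1, total 9 + (-20) + 2, length 3.
Answer: λ = -3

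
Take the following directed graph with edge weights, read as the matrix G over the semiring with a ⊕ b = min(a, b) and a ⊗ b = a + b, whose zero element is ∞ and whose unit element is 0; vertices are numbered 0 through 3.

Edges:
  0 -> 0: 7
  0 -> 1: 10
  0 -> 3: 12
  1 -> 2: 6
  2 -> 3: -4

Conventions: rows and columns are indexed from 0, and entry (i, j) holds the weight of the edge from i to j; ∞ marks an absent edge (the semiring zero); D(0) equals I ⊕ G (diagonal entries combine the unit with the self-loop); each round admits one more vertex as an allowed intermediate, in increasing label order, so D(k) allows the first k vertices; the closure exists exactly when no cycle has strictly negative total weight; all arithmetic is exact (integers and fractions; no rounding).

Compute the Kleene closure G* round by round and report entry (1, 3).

D(0):
  [0, 10, ∞, 12]
  [∞, 0, 6, ∞]
  [∞, ∞, 0, -4]
  [∞, ∞, ∞, 0]
D(1):
  [0, 10, ∞, 12]
  [∞, 0, 6, ∞]
  [∞, ∞, 0, -4]
  [∞, ∞, ∞, 0]
D(2):
  [0, 10, 16, 12]
  [∞, 0, 6, ∞]
  [∞, ∞, 0, -4]
  [∞, ∞, ∞, 0]
D(3):
  [0, 10, 16, 12]
  [∞, 0, 6, 2]
  [∞, ∞, 0, -4]
  [∞, ∞, ∞, 0]
D(4):
  [0, 10, 16, 12]
  [∞, 0, 6, 2]
  [∞, ∞, 0, -4]
  [∞, ∞, ∞, 0]
Answer: G*[1][3] = 2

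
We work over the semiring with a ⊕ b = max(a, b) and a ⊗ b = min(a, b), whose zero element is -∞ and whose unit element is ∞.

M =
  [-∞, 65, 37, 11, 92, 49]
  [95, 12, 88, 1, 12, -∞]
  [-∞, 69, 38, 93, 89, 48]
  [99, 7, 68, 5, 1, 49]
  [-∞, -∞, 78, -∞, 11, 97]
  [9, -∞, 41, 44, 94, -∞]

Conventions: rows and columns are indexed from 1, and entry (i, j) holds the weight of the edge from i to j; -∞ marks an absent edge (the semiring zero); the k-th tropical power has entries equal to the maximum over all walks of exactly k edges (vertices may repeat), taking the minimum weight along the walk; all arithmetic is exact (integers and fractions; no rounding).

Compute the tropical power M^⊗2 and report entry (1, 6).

M^⊗2:
  [65, 37, 78, 44, 49, 92]
  [12, 69, 38, 88, 92, 49]
  [93, 38, 78, 44, 48, 89]
  [9, 68, 41, 68, 92, 49]
  [9, 69, 41, 78, 94, 48]
  [44, 41, 78, 41, 41, 94]
Key observation: the optimum is the walk 1->5->6, with weight 92 min 97 = 92.
Optimal value attained by: walk 1->5->6.
Answer: (M^⊗2)[1][6] = 92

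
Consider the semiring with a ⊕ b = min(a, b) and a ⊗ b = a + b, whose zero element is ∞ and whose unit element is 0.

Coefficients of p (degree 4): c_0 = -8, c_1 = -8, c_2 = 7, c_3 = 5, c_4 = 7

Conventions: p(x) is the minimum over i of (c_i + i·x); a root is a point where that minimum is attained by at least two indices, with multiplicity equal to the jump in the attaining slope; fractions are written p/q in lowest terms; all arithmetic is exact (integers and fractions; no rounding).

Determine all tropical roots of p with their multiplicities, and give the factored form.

hull edge (i=0, c=-8) to (i=1, c=-8): slope 0, span 1
hull edge (i=1, c=-8) to (i=4, c=7): slope 5, span 3
Factored form: p(x) = 7 ⊗ (x ⊕ (-5)) ⊗ (x ⊕ (-5)) ⊗ (x ⊕ (-5)) ⊗ (x ⊕ 0)
Answer: roots = -5 (mult 3), 0 (mult 1)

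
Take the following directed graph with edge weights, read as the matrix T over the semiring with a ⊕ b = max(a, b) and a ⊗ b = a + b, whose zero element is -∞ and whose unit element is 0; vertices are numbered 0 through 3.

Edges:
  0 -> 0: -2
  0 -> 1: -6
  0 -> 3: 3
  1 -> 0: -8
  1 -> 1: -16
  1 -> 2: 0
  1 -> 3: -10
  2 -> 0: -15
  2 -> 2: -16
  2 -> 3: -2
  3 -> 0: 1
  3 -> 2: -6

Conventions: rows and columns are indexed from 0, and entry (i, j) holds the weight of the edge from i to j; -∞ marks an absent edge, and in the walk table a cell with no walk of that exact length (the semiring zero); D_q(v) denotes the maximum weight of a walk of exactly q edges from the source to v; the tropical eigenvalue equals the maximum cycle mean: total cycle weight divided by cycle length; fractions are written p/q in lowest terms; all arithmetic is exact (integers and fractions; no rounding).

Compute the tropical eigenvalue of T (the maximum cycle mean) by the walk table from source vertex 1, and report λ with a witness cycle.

q=0: [-∞, 0, -∞, -∞]
q=1: [-8, -16, 0, -10]
q=2: [-9, -14, -16, -2]
q=3: [-1, -15, -8, -6]
q=4: [-3, -7, -12, 2]
Optimal cycle mean attained by: cycle 0->3->0, total 3 + 1, length 2.
Answer: λ = 2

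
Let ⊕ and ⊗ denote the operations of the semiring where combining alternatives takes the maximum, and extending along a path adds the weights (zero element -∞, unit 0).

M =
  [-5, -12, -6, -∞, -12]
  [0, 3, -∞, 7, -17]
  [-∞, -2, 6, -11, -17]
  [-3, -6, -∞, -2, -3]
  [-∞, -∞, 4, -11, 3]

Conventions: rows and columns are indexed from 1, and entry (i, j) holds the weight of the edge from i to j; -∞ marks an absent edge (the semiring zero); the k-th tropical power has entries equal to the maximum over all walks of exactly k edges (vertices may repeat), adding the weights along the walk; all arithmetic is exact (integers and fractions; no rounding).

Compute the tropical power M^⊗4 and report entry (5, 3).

M^⊗2:
  [-10, -8, 0, -5, -9]
  [4, 6, -6, 10, 4]
  [-2, 4, 12, 5, -11]
  [-5, -3, 1, 1, 0]
  [-14, 2, 10, -7, 6]
M^⊗3:
  [-8, -2, 6, -1, -6]
  [7, 9, 8, 13, 7]
  [4, 10, 18, 11, 2]
  [-2, 0, 7, 4, 3]
  [2, 8, 16, 9, 9]
M^⊗4:
  [-2, 4, 12, 5, -3]
  [10, 12, 14, 16, 10]
  [10, 16, 24, 17, 8]
  [1, 5, 13, 7, 6]
  [8, 14, 22, 15, 12]
Key observation: the optimum is the walk 5->3->3->3->3, with weight 4 + 6 + 6 + 6 = 22.
Optimal value attained by: walk 5->3->3->3->3.
Answer: (M^⊗4)[5][3] = 22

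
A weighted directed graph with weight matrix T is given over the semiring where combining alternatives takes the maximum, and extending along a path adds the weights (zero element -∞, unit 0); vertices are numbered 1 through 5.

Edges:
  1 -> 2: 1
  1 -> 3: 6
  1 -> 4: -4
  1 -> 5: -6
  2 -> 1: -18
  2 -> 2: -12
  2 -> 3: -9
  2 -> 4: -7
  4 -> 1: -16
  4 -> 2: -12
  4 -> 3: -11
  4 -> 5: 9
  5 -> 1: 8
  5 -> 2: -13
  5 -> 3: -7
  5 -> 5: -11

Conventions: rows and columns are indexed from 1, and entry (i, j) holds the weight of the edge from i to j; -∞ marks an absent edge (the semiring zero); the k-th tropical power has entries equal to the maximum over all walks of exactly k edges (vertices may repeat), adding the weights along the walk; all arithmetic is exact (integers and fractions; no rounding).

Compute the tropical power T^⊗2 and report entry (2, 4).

T^⊗2:
  [2, -11, -8, -6, 5]
  [-23, -17, -12, -19, 2]
  [-∞, -∞, -∞, -∞, -∞]
  [17, -4, 2, -19, -2]
  [-3, 9, 14, 4, 2]
Key observation: the optimum is the walk 2->2->4, with weight (-12) + (-7) = -19.
Optimal value attained by: walk 2->2->4.
Answer: (T^⊗2)[2][4] = -19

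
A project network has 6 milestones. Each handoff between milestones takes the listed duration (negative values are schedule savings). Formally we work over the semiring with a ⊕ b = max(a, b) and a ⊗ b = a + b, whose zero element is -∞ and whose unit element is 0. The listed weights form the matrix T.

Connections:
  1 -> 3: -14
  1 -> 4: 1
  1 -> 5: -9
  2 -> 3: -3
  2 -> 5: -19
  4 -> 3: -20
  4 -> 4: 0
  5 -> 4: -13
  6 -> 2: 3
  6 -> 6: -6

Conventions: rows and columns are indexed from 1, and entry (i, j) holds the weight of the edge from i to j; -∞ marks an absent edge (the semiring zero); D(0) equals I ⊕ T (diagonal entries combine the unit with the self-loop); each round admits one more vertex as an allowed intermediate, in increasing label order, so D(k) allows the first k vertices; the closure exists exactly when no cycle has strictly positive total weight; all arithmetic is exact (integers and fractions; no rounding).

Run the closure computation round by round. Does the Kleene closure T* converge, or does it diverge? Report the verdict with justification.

D(0):
  [0, -∞, -14, 1, -9, -∞]
  [-∞, 0, -3, -∞, -19, -∞]
  [-∞, -∞, 0, -∞, -∞, -∞]
  [-∞, -∞, -20, 0, -∞, -∞]
  [-∞, -∞, -∞, -13, 0, -∞]
  [-∞, 3, -∞, -∞, -∞, 0]
D(1):
  [0, -∞, -14, 1, -9, -∞]
  [-∞, 0, -3, -∞, -19, -∞]
  [-∞, -∞, 0, -∞, -∞, -∞]
  [-∞, -∞, -20, 0, -∞, -∞]
  [-∞, -∞, -∞, -13, 0, -∞]
  [-∞, 3, -∞, -∞, -∞, 0]
D(2):
  [0, -∞, -14, 1, -9, -∞]
  [-∞, 0, -3, -∞, -19, -∞]
  [-∞, -∞, 0, -∞, -∞, -∞]
  [-∞, -∞, -20, 0, -∞, -∞]
  [-∞, -∞, -∞, -13, 0, -∞]
  [-∞, 3, 0, -∞, -16, 0]
D(3):
  [0, -∞, -14, 1, -9, -∞]
  [-∞, 0, -3, -∞, -19, -∞]
  [-∞, -∞, 0, -∞, -∞, -∞]
  [-∞, -∞, -20, 0, -∞, -∞]
  [-∞, -∞, -∞, -13, 0, -∞]
  [-∞, 3, 0, -∞, -16, 0]
D(4):
  [0, -∞, -14, 1, -9, -∞]
  [-∞, 0, -3, -∞, -19, -∞]
  [-∞, -∞, 0, -∞, -∞, -∞]
  [-∞, -∞, -20, 0, -∞, -∞]
  [-∞, -∞, -33, -13, 0, -∞]
  [-∞, 3, 0, -∞, -16, 0]
D(5):
  [0, -∞, -14, 1, -9, -∞]
  [-∞, 0, -3, -32, -19, -∞]
  [-∞, -∞, 0, -∞, -∞, -∞]
  [-∞, -∞, -20, 0, -∞, -∞]
  [-∞, -∞, -33, -13, 0, -∞]
  [-∞, 3, 0, -29, -16, 0]
D(6):
  [0, -∞, -14, 1, -9, -∞]
  [-∞, 0, -3, -32, -19, -∞]
  [-∞, -∞, 0, -∞, -∞, -∞]
  [-∞, -∞, -20, 0, -∞, -∞]
  [-∞, -∞, -33, -13, 0, -∞]
  [-∞, 3, 0, -29, -16, 0]
Key observation: every diagonal entry stays at the unit through all rounds, so no improving cycle exists.
Answer: CONVERGES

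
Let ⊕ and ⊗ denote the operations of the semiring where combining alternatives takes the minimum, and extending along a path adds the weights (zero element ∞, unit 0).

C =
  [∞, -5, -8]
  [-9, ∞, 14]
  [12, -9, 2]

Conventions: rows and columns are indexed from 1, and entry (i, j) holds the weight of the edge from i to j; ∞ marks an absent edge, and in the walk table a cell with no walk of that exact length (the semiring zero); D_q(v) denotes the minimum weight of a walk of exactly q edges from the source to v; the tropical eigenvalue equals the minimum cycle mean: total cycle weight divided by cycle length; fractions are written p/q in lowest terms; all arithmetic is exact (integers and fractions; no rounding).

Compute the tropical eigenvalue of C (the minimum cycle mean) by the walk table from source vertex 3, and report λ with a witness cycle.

q=0: [∞, ∞, 0]
q=1: [12, -9, 2]
q=2: [-18, -7, 4]
q=3: [-16, -23, -26]
Optimal cycle mean attained by: cycle 1->3->2->1, total (-8) + (-9) + (-9), length 3.
Answer: λ = -26/3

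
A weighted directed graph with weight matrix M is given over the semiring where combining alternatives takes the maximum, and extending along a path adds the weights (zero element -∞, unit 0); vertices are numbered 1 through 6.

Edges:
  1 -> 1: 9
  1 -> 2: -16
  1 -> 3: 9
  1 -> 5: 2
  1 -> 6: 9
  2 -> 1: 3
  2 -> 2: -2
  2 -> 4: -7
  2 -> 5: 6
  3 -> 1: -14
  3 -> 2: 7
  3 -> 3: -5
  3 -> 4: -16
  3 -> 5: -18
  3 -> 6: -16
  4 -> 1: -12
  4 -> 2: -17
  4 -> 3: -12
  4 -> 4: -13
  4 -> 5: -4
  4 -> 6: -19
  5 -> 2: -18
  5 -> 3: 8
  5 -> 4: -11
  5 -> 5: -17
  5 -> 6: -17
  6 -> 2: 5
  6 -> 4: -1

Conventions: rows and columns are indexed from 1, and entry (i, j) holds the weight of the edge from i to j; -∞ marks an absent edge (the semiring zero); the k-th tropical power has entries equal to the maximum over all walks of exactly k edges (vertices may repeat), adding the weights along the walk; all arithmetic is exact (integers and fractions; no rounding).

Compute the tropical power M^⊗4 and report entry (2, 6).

M^⊗2:
  [18, 16, 18, 8, 11, 18]
  [12, -4, 14, -5, 5, 12]
  [10, 5, -5, 0, 13, -5]
  [-3, -5, 4, -15, -10, -3]
  [-6, 15, 3, -8, -10, -8]
  [8, 3, -13, -2, 11, -20]
M^⊗3:
  [27, 25, 27, 17, 22, 27]
  [21, 21, 21, 11, 14, 21]
  [19, 3, 21, 2, 12, 19]
  [6, 11, 6, -4, 1, 6]
  [18, 13, 3, 8, 21, 3]
  [17, 1, 19, 0, 10, 17]
M^⊗4:
  [36, 34, 36, 26, 31, 36]
  [30, 28, 30, 20, 27, 30]
  [28, 28, 28, 18, 21, 28]
  [15, 13, 15, 5, 17, 15]
  [27, 11, 29, 10, 20, 27]
  [26, 26, 26, 16, 19, 26]
Key observation: the optimum is the walk 2->1->1->1->6, with weight 3 + 9 + 9 + 9 = 30.
Optimal value attained by: walk 2->1->1->1->6.
Answer: (M^⊗4)[2][6] = 30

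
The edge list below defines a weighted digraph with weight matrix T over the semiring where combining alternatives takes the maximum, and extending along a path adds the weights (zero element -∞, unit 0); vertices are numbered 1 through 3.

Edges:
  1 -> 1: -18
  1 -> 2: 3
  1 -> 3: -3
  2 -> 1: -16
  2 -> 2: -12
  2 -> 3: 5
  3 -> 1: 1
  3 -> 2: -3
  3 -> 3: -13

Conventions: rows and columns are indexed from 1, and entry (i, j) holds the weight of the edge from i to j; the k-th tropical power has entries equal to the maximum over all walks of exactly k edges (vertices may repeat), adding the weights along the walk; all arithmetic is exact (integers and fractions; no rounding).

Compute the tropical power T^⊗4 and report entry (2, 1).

T^⊗2:
  [-2, -6, 8]
  [6, 2, -7]
  [-12, 4, 2]
T^⊗3:
  [9, 5, -1]
  [-6, 9, 7]
  [3, -1, 9]
T^⊗4:
  [0, 12, 10]
  [8, 4, 14]
  [10, 6, 4]
Key observation: the optimum is the walk 2->3->2->3->1, with weight 5 + (-3) + 5 + 1 = 8.
Optimal value attained by: walk 2->3->2->3->1.
Answer: (T^⊗4)[2][1] = 8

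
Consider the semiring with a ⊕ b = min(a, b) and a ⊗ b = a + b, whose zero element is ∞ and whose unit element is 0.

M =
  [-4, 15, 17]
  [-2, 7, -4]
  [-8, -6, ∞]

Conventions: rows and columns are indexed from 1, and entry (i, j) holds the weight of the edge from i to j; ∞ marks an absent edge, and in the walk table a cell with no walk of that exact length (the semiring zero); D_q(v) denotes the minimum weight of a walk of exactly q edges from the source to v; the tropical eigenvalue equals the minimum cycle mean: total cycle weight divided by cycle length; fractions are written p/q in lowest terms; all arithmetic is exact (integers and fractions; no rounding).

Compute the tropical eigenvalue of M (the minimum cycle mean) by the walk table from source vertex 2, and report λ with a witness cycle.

q=0: [∞, 0, ∞]
q=1: [-2, 7, -4]
q=2: [-12, -10, 3]
q=3: [-16, -3, -14]
Optimal cycle mean attained by: cycle 2->3->2, total (-4) + (-6), length 2.
Answer: λ = -5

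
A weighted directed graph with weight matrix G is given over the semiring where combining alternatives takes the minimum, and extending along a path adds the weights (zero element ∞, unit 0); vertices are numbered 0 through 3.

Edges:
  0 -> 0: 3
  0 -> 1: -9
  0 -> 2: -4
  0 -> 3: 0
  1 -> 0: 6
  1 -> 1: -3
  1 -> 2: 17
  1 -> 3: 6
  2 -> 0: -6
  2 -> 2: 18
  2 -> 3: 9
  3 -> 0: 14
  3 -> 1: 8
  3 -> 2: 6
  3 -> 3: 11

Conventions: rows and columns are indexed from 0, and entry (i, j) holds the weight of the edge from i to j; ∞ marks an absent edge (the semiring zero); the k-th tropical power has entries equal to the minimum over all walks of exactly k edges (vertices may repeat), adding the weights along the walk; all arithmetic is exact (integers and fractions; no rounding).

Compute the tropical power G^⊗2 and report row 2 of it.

G^⊗2:
  [-10, -12, -1, -3]
  [3, -6, 2, 3]
  [-3, -15, -10, -6]
  [0, 5, 10, 14]
Answer: row 2 of G^⊗2 = [-3, -15, -10, -6]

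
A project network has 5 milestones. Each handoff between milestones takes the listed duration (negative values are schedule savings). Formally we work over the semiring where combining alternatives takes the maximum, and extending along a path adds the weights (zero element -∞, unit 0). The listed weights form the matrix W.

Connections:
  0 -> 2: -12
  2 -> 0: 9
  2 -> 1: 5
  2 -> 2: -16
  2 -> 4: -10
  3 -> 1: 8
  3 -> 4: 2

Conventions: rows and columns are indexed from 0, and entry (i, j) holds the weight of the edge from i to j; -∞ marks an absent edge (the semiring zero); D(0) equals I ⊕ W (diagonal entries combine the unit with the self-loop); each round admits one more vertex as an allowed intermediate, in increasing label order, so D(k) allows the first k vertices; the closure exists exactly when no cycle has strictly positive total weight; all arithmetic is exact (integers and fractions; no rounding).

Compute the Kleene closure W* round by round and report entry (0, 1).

D(0):
  [0, -∞, -12, -∞, -∞]
  [-∞, 0, -∞, -∞, -∞]
  [9, 5, 0, -∞, -10]
  [-∞, 8, -∞, 0, 2]
  [-∞, -∞, -∞, -∞, 0]
D(1):
  [0, -∞, -12, -∞, -∞]
  [-∞, 0, -∞, -∞, -∞]
  [9, 5, 0, -∞, -10]
  [-∞, 8, -∞, 0, 2]
  [-∞, -∞, -∞, -∞, 0]
D(2):
  [0, -∞, -12, -∞, -∞]
  [-∞, 0, -∞, -∞, -∞]
  [9, 5, 0, -∞, -10]
  [-∞, 8, -∞, 0, 2]
  [-∞, -∞, -∞, -∞, 0]
D(3):
  [0, -7, -12, -∞, -22]
  [-∞, 0, -∞, -∞, -∞]
  [9, 5, 0, -∞, -10]
  [-∞, 8, -∞, 0, 2]
  [-∞, -∞, -∞, -∞, 0]
D(4):
  [0, -7, -12, -∞, -22]
  [-∞, 0, -∞, -∞, -∞]
  [9, 5, 0, -∞, -10]
  [-∞, 8, -∞, 0, 2]
  [-∞, -∞, -∞, -∞, 0]
D(5):
  [0, -7, -12, -∞, -22]
  [-∞, 0, -∞, -∞, -∞]
  [9, 5, 0, -∞, -10]
  [-∞, 8, -∞, 0, 2]
  [-∞, -∞, -∞, -∞, 0]
Answer: W*[0][1] = -7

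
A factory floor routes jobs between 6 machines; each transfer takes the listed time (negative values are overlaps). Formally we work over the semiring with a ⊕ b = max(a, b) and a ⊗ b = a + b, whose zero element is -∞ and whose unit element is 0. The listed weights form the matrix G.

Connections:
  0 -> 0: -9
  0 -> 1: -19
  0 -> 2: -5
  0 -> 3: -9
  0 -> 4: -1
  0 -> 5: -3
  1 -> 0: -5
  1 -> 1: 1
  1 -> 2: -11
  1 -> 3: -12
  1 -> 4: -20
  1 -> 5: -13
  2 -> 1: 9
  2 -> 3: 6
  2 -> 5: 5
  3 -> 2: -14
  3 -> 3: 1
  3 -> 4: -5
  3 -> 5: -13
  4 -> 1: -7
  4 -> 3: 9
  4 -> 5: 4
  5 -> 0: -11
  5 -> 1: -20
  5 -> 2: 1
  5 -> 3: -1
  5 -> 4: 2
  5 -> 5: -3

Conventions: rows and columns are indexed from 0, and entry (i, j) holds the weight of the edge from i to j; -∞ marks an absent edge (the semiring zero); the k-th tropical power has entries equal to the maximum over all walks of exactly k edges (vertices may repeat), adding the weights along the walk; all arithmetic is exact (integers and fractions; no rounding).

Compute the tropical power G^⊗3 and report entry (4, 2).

G^⊗2:
  [-14, 4, -2, 8, -1, 3]
  [-4, 2, -10, -5, -6, -6]
  [4, 10, 6, 7, 7, 2]
  [-24, -5, -12, 4, -4, -1]
  [-7, -6, 5, 10, 6, 1]
  [-14, 10, -2, 11, -1, 6]
G^⊗3:
  [-1, 7, 4, 9, 5, 3]
  [-3, 3, -5, 3, -4, -2]
  [5, 15, 3, 16, 4, 11]
  [-10, -3, 0, 5, 1, 0]
  [-10, 14, 2, 15, 5, 10]
  [5, 11, 7, 12, 8, 3]
Key observation: the optimum is the walk 4->5->5->2, with weight 4 + (-3) + 1 = 2.
Optimal value attained by: walk 4->5->5->2.
Answer: (G^⊗3)[4][2] = 2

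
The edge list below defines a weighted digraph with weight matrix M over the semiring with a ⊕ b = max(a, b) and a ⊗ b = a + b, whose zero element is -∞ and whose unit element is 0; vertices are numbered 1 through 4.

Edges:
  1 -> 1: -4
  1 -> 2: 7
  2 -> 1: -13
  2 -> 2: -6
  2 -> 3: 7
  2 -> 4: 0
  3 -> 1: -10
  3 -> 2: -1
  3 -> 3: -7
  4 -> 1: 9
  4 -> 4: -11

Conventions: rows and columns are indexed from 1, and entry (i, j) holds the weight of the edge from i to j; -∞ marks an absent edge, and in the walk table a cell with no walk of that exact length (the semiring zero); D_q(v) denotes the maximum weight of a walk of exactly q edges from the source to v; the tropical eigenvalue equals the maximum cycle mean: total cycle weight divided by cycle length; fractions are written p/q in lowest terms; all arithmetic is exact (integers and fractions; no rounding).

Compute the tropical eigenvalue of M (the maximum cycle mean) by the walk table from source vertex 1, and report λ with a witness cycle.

q=0: [0, -∞, -∞, -∞]
q=1: [-4, 7, -∞, -∞]
q=2: [-6, 3, 14, 7]
q=3: [16, 13, 10, 3]
q=4: [12, 23, 20, 13]
Optimal cycle mean attained by: cycle 1->2->4->1, total 7 + 0 + 9, length 3.
Answer: λ = 16/3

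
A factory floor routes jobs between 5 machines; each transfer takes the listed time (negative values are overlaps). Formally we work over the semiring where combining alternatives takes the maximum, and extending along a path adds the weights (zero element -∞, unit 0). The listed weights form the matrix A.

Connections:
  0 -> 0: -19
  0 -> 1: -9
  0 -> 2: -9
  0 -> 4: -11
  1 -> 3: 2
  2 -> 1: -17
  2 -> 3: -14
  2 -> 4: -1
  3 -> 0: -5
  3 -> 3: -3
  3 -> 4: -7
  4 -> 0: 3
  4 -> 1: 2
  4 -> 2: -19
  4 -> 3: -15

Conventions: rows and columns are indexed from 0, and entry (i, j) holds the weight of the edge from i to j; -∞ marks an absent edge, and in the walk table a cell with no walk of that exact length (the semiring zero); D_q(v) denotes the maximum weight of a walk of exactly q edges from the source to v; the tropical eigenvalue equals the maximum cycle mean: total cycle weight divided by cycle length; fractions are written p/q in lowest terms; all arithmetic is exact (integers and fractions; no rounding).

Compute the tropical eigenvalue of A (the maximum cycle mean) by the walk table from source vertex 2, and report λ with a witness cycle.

q=0: [-∞, -∞, 0, -∞, -∞]
q=1: [-∞, -17, -∞, -14, -1]
q=2: [2, 1, -20, -15, -21]
q=3: [-17, -7, -7, 3, -9]
q=4: [-2, -7, -26, 0, -4]
q=5: [-1, -2, -11, -3, -7]
Optimal cycle mean attained by: cycle 1->3->4->1, total 2 + (-7) + 2, length 3.
Answer: λ = -1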